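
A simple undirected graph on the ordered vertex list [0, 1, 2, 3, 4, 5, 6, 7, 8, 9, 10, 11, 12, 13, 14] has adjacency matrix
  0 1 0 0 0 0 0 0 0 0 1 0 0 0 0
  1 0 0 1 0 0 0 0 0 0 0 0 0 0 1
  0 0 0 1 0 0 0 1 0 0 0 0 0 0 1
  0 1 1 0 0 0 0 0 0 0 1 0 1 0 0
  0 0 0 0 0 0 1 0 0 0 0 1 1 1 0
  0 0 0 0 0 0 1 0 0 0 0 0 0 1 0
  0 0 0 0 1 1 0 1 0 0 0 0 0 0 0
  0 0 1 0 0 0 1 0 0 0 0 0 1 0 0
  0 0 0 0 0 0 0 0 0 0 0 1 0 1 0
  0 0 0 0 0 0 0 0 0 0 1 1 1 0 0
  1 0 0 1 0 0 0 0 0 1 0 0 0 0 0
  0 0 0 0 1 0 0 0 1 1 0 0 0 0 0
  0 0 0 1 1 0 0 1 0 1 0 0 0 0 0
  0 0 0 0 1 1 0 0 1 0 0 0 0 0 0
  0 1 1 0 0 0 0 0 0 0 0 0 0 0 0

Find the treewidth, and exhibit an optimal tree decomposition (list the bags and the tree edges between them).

Treewidth 3.
One optimal decomposition is:
Bags: B1 = {0, 1, 2, 14}  B2 = {0, 1, 2, 3}  B3 = {0, 2, 3, 10}  B4 = {2, 3, 7, 10}  B5 = {3, 7, 10, 12}  B6 = {7, 9, 10, 12}  B7 = {6, 7, 9, 12}  B8 = {4, 6, 9, 12}  B9 = {4, 6, 9, 11}  B10 = {4, 5, 6, 11}  B11 = {4, 5, 11, 13}  B12 = {5, 8, 11, 13}
Tree: B1–B2, B2–B3, B3–B4, B4–B5, B5–B6, B6–B7, B7–B8, B8–B9, B9–B10, B10–B11, B11–B12

Each bag holds 4 vertices, so the decomposition has width 3, which upper-bounds the treewidth. For the lower bound: the 4 vertex sets {0,1,14}, {2}, {3}, {7,9,10,12} are disjoint, each induces a connected subgraph, and every pair is joined by at least one edge of G. Contracting each set to a single vertex therefore yields K_{4} as a minor, and since treewidth is minor-monotone, tw(G) ≥ tw(K_{4}) = 3. Combining the bounds, tw(G) = 3.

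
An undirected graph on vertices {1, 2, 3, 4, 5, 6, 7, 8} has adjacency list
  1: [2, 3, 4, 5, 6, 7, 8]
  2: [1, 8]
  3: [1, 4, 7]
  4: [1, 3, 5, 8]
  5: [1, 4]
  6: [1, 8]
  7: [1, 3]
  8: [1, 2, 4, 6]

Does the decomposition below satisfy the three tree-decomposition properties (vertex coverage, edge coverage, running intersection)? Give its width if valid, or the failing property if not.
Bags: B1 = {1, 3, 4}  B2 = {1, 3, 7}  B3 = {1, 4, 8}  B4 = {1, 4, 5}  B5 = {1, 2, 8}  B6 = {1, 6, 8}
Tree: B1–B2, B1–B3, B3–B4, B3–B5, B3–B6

Every vertex of G appears in some bag (union = {1, 2, 3, 4, 5, 6, 7, 8}); every edge is covered by a bag; and for each vertex v the set of bags containing v is connected in the bag tree. The decomposition is therefore valid. The largest bag has 3 vertices, so the width is 2.

Yes; width 2.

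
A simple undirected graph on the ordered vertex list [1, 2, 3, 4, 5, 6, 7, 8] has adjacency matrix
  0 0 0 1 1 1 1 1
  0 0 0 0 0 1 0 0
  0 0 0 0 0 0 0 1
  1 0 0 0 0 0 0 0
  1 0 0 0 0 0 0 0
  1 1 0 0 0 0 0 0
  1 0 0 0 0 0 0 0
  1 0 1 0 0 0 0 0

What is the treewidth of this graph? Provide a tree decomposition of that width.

The largest bag has 2 vertices, giving width 1; this decomposition certifies tw(G) ≤ 1. Any graph with an edge has treewidth ≥ 1, and G has the edge 1–8. Hence tw(G) = 1 exactly.

Treewidth 1.
Bags: B1 = {1, 8}  B2 = {1, 6}  B3 = {1, 5}  B4 = {1, 7}  B5 = {3, 8}  B6 = {2, 6}  B7 = {1, 4}
Tree: B1–B2, B1–B3, B1–B4, B1–B5, B2–B6, B1–B7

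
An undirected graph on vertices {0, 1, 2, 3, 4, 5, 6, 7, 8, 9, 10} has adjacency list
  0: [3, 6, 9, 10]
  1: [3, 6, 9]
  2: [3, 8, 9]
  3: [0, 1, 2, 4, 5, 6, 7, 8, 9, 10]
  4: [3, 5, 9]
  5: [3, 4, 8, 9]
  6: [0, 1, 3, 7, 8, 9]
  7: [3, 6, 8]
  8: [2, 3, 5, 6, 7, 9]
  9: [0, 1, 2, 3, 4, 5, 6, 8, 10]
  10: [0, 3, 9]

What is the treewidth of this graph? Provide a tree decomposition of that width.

Treewidth 3.
One such decomposition:
Bags: B1 = {3, 6, 8, 9}  B2 = {0, 3, 6, 9}  B3 = {0, 3, 9, 10}  B4 = {2, 3, 8, 9}  B5 = {3, 5, 8, 9}  B6 = {3, 6, 7, 8}  B7 = {1, 3, 6, 9}  B8 = {3, 4, 5, 9}
Tree: B1–B2, B2–B3, B1–B4, B1–B5, B1–B6, B2–B7, B5–B8

The largest bag has 4 vertices, giving width 3; this decomposition certifies tw(G) ≤ 3. For the lower bound, the 4 vertices {2, 3, 8, 9} are pairwise adjacent, and any tree decomposition puts a clique entirely inside one bag — forcing width ≥ 3. The upper and lower bounds meet at 3, so that is the treewidth.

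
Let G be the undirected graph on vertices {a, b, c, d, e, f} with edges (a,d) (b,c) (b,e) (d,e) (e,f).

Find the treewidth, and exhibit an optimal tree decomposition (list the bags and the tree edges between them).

The largest bag has 2 vertices, giving width 1; this decomposition certifies tw(G) ≤ 1. Any graph with an edge has treewidth ≥ 1, and G has the edge b–c. The upper and lower bounds meet at 1, so that is the treewidth.

Treewidth 1.
One such decomposition:
Bags: B1 = {b, c}  B2 = {b, e}  B3 = {d, e}  B4 = {a, d}  B5 = {e, f}
Tree: B1–B2, B2–B3, B3–B4, B3–B5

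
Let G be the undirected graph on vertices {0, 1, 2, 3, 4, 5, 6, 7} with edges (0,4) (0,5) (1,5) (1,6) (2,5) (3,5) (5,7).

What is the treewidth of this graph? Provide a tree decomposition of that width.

Treewidth 1.
One such decomposition:
Bags: B1 = {0, 5}  B2 = {1, 5}  B3 = {1, 6}  B4 = {5, 7}  B5 = {2, 5}  B6 = {0, 4}  B7 = {3, 5}
Tree: B1–B2, B2–B3, B1–B4, B1–B5, B1–B6, B4–B7

Every bag has size at most 2, so the width is 2 − 1 = 1 and tw(G) ≤ 1. G has an edge, so its treewidth is at least 1. Hence tw(G) = 1 exactly.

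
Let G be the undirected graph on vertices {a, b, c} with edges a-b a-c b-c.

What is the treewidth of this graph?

2

A width-2 tree decomposition is:
Bags: B1 = {a, b, c}
Tree: (single bag)
With just one bag of size 3, the width is 3 − 1 = 2, so tw(G) ≤ 2. For the lower bound, the 3 vertices {a, b, c} are pairwise adjacent, and any tree decomposition puts a clique entirely inside one bag — forcing width ≥ 2. Combining the bounds, tw(G) = 2.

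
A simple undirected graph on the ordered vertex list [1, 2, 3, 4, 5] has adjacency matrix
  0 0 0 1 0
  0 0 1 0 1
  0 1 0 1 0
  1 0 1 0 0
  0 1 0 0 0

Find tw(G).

1

A width-1 tree decomposition is:
Bags: B1 = {2, 5}  B2 = {2, 3}  B3 = {3, 4}  B4 = {1, 4}
Tree: B1–B2, B2–B3, B3–B4
The largest bag has 2 vertices, giving width 1; this decomposition certifies tw(G) ≤ 1. G has an edge, so its treewidth is at least 1. Hence tw(G) = 1 exactly.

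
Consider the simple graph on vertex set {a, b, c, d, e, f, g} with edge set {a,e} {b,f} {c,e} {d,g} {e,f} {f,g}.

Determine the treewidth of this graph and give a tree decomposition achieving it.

Each bag holds 2 vertices, so the decomposition has width 1, which upper-bounds the treewidth. Since G has at least one edge (e.g. e–f), it is not an edgeless graph, so tw(G) ≥ 1. Combining the bounds, tw(G) = 1.

Treewidth 1.
One such decomposition:
Bags: B1 = {e, f}  B2 = {c, e}  B3 = {f, g}  B4 = {b, f}  B5 = {a, e}  B6 = {d, g}
Tree: B1–B2, B1–B3, B1–B4, B2–B5, B3–B6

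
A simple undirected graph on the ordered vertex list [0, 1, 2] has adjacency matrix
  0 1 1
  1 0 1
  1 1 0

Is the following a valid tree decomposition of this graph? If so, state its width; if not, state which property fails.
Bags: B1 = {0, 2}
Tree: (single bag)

A tree decomposition must satisfy three properties: every vertex lies in some bag; for every edge, both endpoints lie together in some bag; and for every vertex, the bags containing it form a connected subtree. Here vertex 1 appears in no bag, so the decomposition is invalid.

No — vertex 1 appears in no bag.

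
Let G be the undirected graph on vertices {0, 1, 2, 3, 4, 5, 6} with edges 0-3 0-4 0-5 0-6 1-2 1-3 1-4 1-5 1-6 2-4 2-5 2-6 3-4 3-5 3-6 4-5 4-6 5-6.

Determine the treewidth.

A width-4 tree decomposition is:
Bags: B1 = {1, 3, 4, 5, 6}  B2 = {1, 2, 4, 5, 6}  B3 = {0, 3, 4, 5, 6}
Tree: B1–B2, B1–B3
The largest bag has 5 vertices, giving width 4; this decomposition certifies tw(G) ≤ 4. Conversely, {0, 3, 4, 5, 6} is a clique of size 5, and the vertices of any clique must share a bag in every tree decomposition; so some bag has ≥ 5 vertices and tw(G) ≥ 4. Therefore the treewidth is 4.

4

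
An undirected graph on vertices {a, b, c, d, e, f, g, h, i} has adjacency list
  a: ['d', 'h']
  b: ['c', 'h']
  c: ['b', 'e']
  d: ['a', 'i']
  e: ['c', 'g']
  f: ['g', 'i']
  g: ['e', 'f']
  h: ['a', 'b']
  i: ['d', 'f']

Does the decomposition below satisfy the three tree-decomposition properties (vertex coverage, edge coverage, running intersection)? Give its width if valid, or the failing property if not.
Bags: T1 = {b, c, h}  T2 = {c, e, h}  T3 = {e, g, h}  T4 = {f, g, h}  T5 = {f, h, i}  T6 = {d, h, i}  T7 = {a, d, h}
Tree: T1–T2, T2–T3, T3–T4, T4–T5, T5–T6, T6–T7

Yes; width 2.

Checking the three conditions: (i) the bags cover all of {a, b, c, d, e, f, g, h, i}; (ii) for each edge, some bag contains both endpoints; (iii) the bags containing any fixed vertex form a subtree. All hold, so the decomposition is valid with width 3 − 1 = 2.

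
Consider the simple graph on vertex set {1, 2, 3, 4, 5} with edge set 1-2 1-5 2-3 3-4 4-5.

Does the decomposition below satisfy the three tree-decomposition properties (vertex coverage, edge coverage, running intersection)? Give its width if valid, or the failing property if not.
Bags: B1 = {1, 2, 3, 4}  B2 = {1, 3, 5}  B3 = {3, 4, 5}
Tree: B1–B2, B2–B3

A tree decomposition must satisfy three properties: every vertex lies in some bag; for every edge, both endpoints lie together in some bag; and for every vertex, the bags containing it form a connected subtree. Here bags containing vertex 4 are not connected in the tree, so the decomposition is invalid.

No — bags containing vertex 4 are not connected in the tree.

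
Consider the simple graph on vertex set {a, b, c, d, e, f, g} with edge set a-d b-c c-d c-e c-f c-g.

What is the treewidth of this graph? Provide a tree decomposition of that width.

Treewidth 1.
One such decomposition:
Bags: B1 = {a, d}  B2 = {c, d}  B3 = {c, f}  B4 = {b, c}  B5 = {c, g}  B6 = {c, e}
Tree: B1–B2, B2–B3, B2–B4, B3–B5, B3–B6

The largest bag has 2 vertices, giving width 1; this decomposition certifies tw(G) ≤ 1. G has an edge, so its treewidth is at least 1. The upper and lower bounds meet at 1, so that is the treewidth.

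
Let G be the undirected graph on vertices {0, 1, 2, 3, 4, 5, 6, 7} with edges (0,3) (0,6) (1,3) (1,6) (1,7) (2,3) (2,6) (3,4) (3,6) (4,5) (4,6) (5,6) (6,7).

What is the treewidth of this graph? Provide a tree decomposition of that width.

Treewidth 2.
Bags: B1 = {1, 3, 6}  B2 = {3, 4, 6}  B3 = {4, 5, 6}  B4 = {1, 6, 7}  B5 = {2, 3, 6}  B6 = {0, 3, 6}
Tree: B1–B2, B2–B3, B1–B4, B2–B5, B1–B6

The largest bag has 3 vertices, giving width 2; this decomposition certifies tw(G) ≤ 2. For the lower bound, the 3 vertices {0, 3, 6} are pairwise adjacent, and any tree decomposition puts a clique entirely inside one bag — forcing width ≥ 2. Combining the bounds, tw(G) = 2.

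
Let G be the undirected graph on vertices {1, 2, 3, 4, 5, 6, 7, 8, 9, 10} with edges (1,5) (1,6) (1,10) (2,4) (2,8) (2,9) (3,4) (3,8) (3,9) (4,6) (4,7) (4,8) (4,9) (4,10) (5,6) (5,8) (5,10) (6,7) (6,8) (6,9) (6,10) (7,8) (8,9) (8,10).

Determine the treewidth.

A width-3 tree decomposition is:
Bags: B1 = {4, 6, 8, 10}  B2 = {4, 6, 7, 8}  B3 = {5, 6, 8, 10}  B4 = {1, 5, 6, 10}  B5 = {4, 6, 8, 9}  B6 = {3, 4, 8, 9}  B7 = {2, 4, 8, 9}
Tree: B1–B2, B1–B3, B3–B4, B1–B5, B5–B6, B6–B7
The largest bag has 4 vertices, giving width 3; this decomposition certifies tw(G) ≤ 3. For the lower bound, the 4 vertices {2, 4, 8, 9} are pairwise adjacent, and any tree decomposition puts a clique entirely inside one bag — forcing width ≥ 3. Combining the bounds, tw(G) = 3.

3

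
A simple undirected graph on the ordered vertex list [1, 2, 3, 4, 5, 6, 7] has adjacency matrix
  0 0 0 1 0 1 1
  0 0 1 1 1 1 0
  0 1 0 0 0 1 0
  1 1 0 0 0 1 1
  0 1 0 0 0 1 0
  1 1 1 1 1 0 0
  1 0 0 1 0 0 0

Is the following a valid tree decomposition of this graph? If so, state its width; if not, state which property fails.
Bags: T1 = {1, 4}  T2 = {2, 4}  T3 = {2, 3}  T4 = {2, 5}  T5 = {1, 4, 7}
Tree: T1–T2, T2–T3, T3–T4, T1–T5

No — vertex 6 appears in no bag.

A tree decomposition must satisfy three properties: every vertex lies in some bag; for every edge, both endpoints lie together in some bag; and for every vertex, the bags containing it form a connected subtree. Here vertex 6 appears in no bag, so the decomposition is invalid.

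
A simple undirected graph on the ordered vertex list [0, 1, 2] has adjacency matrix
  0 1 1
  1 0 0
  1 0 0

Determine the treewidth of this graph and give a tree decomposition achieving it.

Each bag holds 2 vertices, so the decomposition has width 1, which upper-bounds the treewidth. Since G has at least one edge (e.g. 2–0), it is not an edgeless graph, so tw(G) ≥ 1. Therefore the treewidth is 1.

Treewidth 1.
One such decomposition:
Bags: B1 = {0, 2}  B2 = {0, 1}
Tree: B1–B2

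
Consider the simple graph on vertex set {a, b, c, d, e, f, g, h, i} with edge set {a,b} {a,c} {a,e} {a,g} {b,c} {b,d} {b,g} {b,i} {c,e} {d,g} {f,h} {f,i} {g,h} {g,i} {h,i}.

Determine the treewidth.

2

A width-2 tree decomposition is:
Bags: B1 = {b, g, i}  B2 = {g, h, i}  B3 = {a, b, g}  B4 = {a, b, c}  B5 = {b, d, g}  B6 = {a, c, e}  B7 = {f, h, i}
Tree: B1–B2, B1–B3, B3–B4, B1–B5, B4–B6, B2–B7
Every bag has size at most 3, so the width is 3 − 1 = 2 and tw(G) ≤ 2. For the lower bound, the 3 vertices {g, h, i} are pairwise adjacent, and any tree decomposition puts a clique entirely inside one bag — forcing width ≥ 2. Combining the bounds, tw(G) = 2.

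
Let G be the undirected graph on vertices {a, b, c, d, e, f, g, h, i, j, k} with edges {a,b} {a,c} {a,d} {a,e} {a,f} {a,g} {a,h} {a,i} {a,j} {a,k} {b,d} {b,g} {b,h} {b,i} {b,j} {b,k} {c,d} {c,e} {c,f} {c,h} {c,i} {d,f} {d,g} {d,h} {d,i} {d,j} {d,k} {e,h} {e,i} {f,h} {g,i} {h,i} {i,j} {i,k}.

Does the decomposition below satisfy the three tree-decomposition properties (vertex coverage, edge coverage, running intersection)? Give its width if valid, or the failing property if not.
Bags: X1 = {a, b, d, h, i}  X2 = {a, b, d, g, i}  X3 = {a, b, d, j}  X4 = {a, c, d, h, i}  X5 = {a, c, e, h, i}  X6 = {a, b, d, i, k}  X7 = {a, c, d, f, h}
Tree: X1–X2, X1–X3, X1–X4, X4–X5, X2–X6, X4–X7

No — edge (i,j) lies in no bag.

A tree decomposition must satisfy three properties: every vertex lies in some bag; for every edge, both endpoints lie together in some bag; and for every vertex, the bags containing it form a connected subtree. Here edge (i,j) lies in no bag, so the decomposition is invalid.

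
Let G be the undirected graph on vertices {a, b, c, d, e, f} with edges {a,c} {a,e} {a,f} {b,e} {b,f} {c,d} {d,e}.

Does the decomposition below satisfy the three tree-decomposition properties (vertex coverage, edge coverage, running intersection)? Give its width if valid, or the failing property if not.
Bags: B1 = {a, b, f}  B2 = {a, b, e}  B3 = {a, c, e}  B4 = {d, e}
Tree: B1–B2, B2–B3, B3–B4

No — edge (c,d) lies in no bag.

A tree decomposition must satisfy three properties: every vertex lies in some bag; for every edge, both endpoints lie together in some bag; and for every vertex, the bags containing it form a connected subtree. Here edge (c,d) lies in no bag, so the decomposition is invalid.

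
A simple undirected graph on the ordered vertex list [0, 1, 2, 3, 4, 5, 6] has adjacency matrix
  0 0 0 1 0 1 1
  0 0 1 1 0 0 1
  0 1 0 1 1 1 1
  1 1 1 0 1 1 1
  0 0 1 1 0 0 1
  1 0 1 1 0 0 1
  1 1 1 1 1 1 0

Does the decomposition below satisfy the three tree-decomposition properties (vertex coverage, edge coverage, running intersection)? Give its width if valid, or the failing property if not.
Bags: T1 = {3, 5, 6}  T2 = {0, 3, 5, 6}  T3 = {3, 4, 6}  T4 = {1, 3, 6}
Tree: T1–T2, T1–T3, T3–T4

A tree decomposition must satisfy three properties: every vertex lies in some bag; for every edge, both endpoints lie together in some bag; and for every vertex, the bags containing it form a connected subtree. Here vertex 2 appears in no bag, so the decomposition is invalid.

No — vertex 2 appears in no bag.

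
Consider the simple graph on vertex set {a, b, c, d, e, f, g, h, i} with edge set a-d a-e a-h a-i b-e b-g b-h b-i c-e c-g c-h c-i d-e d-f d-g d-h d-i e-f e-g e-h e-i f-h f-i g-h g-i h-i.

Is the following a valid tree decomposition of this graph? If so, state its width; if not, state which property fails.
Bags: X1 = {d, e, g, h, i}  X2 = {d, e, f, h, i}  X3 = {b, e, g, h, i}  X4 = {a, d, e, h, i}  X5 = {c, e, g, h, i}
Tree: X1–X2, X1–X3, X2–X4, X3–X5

Every vertex of G appears in some bag (union = {a, b, c, d, e, f, g, h, i}); every edge is covered by a bag; and for each vertex v the set of bags containing v is connected in the bag tree. The decomposition is therefore valid. The largest bag has 5 vertices, so the width is 4.

Yes; width 4.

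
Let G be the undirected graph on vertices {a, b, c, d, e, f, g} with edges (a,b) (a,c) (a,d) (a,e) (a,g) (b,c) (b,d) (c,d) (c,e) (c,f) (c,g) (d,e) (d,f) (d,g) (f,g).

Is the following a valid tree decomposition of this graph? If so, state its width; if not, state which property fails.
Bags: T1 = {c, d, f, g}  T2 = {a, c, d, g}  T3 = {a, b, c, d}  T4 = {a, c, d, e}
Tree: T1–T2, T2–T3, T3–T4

Yes; width 3.

Every vertex of G appears in some bag (union = {a, b, c, d, e, f, g}); every edge is covered by a bag; and for each vertex v the set of bags containing v is connected in the bag tree. The decomposition is therefore valid. The largest bag has 4 vertices, so the width is 3.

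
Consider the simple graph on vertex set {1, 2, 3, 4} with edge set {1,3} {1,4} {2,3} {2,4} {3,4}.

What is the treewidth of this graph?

2

A width-2 tree decomposition is:
Bags: B1 = {2, 3, 4}  B2 = {1, 3, 4}
Tree: B1–B2
Every bag has size at most 3, so the width is 3 − 1 = 2 and tw(G) ≤ 2. For the lower bound, the 3 vertices {1, 3, 4} are pairwise adjacent, and any tree decomposition puts a clique entirely inside one bag — forcing width ≥ 2. The upper and lower bounds meet at 2, so that is the treewidth.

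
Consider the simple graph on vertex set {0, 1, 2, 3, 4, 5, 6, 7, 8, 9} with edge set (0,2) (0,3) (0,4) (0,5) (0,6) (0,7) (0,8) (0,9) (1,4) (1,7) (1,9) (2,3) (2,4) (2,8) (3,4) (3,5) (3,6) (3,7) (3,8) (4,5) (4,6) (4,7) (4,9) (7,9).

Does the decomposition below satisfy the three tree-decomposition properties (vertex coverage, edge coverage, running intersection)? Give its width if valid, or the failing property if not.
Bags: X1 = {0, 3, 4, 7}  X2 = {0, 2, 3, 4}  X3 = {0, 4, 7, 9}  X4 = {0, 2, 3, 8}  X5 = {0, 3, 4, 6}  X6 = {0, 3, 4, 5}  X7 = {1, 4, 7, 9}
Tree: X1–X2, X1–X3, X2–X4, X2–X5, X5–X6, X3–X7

Yes; width 3.

Checking the three conditions: (i) the bags cover all of {0, 1, 2, 3, 4, 5, 6, 7, 8, 9}; (ii) for each edge, some bag contains both endpoints; (iii) the bags containing any fixed vertex form a subtree. All hold, so the decomposition is valid with width 4 − 1 = 3.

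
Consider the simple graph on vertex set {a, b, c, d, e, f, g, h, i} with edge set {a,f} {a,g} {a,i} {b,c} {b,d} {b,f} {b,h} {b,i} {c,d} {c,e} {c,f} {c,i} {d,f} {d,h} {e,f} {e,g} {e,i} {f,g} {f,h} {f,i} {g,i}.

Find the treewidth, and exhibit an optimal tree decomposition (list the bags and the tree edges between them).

Each bag holds 4 vertices, so the decomposition has width 3, which upper-bounds the treewidth. For the lower bound, the 4 vertices {b, d, f, h} are pairwise adjacent, and any tree decomposition puts a clique entirely inside one bag — forcing width ≥ 3. The upper and lower bounds meet at 3, so that is the treewidth.

Treewidth 3.
One optimal decomposition is:
Bags: B1 = {b, d, f, h}  B2 = {b, c, d, f}  B3 = {b, c, f, i}  B4 = {c, e, f, i}  B5 = {e, f, g, i}  B6 = {a, f, g, i}
Tree: B1–B2, B2–B3, B3–B4, B4–B5, B5–B6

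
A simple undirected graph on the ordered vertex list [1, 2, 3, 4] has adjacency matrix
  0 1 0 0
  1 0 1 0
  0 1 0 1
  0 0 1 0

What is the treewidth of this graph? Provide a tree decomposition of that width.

Treewidth 1.
One such decomposition:
Bags: B1 = {2, 3}  B2 = {3, 4}  B3 = {1, 2}
Tree: B1–B2, B1–B3

Every bag has size at most 2, so the width is 2 − 1 = 1 and tw(G) ≤ 1. Since G has at least one edge (e.g. 2–3), it is not an edgeless graph, so tw(G) ≥ 1. Hence tw(G) = 1 exactly.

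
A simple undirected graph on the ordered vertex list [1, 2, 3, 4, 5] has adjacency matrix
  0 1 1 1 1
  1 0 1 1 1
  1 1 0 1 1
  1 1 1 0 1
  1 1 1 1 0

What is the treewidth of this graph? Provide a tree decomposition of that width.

A single bag containing all 5 vertices is trivially a valid decomposition of width 4. For the lower bound, the 5 vertices {1, 2, 3, 4, 5} are pairwise adjacent, and any tree decomposition puts a clique entirely inside one bag — forcing width ≥ 4. Therefore the treewidth is 4.

Treewidth 4.
One optimal decomposition is:
Bags: B1 = {1, 2, 3, 4, 5}
Tree: (single bag)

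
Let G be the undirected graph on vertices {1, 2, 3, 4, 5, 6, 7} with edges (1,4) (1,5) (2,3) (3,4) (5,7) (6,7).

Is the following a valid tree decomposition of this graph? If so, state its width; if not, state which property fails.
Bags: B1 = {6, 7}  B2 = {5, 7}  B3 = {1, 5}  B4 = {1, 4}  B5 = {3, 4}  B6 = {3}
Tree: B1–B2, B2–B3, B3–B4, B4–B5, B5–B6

No — vertex 2 appears in no bag.

A tree decomposition must satisfy three properties: every vertex lies in some bag; for every edge, both endpoints lie together in some bag; and for every vertex, the bags containing it form a connected subtree. Here vertex 2 appears in no bag, so the decomposition is invalid.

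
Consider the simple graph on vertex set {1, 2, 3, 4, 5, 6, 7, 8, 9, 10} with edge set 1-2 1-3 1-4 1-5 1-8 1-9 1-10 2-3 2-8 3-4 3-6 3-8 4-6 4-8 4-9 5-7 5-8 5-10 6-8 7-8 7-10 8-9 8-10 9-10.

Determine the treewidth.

A width-3 tree decomposition is:
Bags: B1 = {1, 4, 8, 9}  B2 = {1, 3, 4, 8}  B3 = {3, 4, 6, 8}  B4 = {1, 2, 3, 8}  B5 = {1, 8, 9, 10}  B6 = {1, 5, 8, 10}  B7 = {5, 7, 8, 10}
Tree: B1–B2, B2–B3, B2–B4, B1–B5, B5–B6, B6–B7
Each bag holds 4 vertices, so the decomposition has width 3, which upper-bounds the treewidth. Conversely, {1, 8, 9, 10} is a clique of size 4, and the vertices of any clique must share a bag in every tree decomposition; so some bag has ≥ 4 vertices and tw(G) ≥ 3. Therefore the treewidth is 3.

3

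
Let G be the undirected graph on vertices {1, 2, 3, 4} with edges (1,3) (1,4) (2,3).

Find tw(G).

1

A width-1 tree decomposition is:
Bags: B1 = {1, 4}  B2 = {1, 3}  B3 = {2, 3}
Tree: B1–B2, B2–B3
Every bag has size at most 2, so the width is 2 − 1 = 1 and tw(G) ≤ 1. Since G has at least one edge (e.g. 4–1), it is not an edgeless graph, so tw(G) ≥ 1. Hence tw(G) = 1 exactly.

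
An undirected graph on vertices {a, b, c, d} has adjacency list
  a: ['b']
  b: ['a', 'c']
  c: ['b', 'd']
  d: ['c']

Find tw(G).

A width-1 tree decomposition is:
Bags: B1 = {c, d}  B2 = {b, c}  B3 = {a, b}
Tree: B1–B2, B2–B3
Every bag has size at most 2, so the width is 2 − 1 = 1 and tw(G) ≤ 1. Since G has at least one edge (e.g. c–d), it is not an edgeless graph, so tw(G) ≥ 1. Combining the bounds, tw(G) = 1.

1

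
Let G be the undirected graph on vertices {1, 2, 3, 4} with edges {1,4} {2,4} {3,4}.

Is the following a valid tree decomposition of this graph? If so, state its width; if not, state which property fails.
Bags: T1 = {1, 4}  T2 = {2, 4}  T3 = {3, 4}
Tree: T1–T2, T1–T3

Every vertex of G appears in some bag (union = {1, 2, 3, 4}); every edge is covered by a bag; and for each vertex v the set of bags containing v is connected in the bag tree. The decomposition is therefore valid. The largest bag has 2 vertices, so the width is 1.

Yes; width 1.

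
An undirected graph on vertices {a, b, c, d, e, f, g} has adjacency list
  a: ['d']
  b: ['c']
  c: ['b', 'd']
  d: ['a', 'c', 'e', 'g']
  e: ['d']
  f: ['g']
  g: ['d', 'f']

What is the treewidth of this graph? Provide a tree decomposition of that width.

The largest bag has 2 vertices, giving width 1; this decomposition certifies tw(G) ≤ 1. Any graph with an edge has treewidth ≥ 1, and G has the edge e–d. Combining the bounds, tw(G) = 1.

Treewidth 1.
Bags: B1 = {d, e}  B2 = {a, d}  B3 = {d, g}  B4 = {c, d}  B5 = {b, c}  B6 = {f, g}
Tree: B1–B2, B2–B3, B2–B4, B4–B5, B3–B6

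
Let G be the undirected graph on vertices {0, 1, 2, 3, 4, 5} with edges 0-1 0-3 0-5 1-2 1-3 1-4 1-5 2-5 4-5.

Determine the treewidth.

2

A width-2 tree decomposition is:
Bags: B1 = {0, 1, 5}  B2 = {1, 4, 5}  B3 = {0, 1, 3}  B4 = {1, 2, 5}
Tree: B1–B2, B1–B3, B1–B4
Every bag has size at most 3, so the width is 3 − 1 = 2 and tw(G) ≤ 2. For the lower bound, the 3 vertices {0, 1, 3} are pairwise adjacent, and any tree decomposition puts a clique entirely inside one bag — forcing width ≥ 2. Therefore the treewidth is 2.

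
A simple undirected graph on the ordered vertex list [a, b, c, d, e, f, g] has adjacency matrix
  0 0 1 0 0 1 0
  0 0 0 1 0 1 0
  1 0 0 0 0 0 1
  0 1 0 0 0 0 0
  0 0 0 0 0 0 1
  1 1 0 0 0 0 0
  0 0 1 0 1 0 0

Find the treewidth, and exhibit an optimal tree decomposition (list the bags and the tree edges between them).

Treewidth 1.
One such decomposition:
Bags: B1 = {b, d}  B2 = {b, f}  B3 = {a, f}  B4 = {a, c}  B5 = {c, g}  B6 = {e, g}
Tree: B1–B2, B2–B3, B3–B4, B4–B5, B5–B6

Every bag has size at most 2, so the width is 2 − 1 = 1 and tw(G) ≤ 1. Any graph with an edge has treewidth ≥ 1, and G has the edge d–b. The upper and lower bounds meet at 1, so that is the treewidth.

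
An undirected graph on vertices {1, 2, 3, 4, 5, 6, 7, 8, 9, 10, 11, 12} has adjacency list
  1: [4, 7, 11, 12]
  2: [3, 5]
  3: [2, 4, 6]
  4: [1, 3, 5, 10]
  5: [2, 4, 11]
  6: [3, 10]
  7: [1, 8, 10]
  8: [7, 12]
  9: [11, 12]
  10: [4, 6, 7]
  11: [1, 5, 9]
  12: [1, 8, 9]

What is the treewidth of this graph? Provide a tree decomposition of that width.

The largest bag has 4 vertices, giving width 3; this decomposition certifies tw(G) ≤ 3. For the lower bound: the 4 vertex sets {8,9,12}, {11}, {1}, {4,5,7,10} are disjoint, each induces a connected subgraph, and every pair is joined by at least one edge of G. Contracting each set to a single vertex therefore yields K_{4} as a minor, and since treewidth is minor-monotone, tw(G) ≥ tw(K_{4}) = 3. Hence tw(G) = 3 exactly.

Treewidth 3.
One such decomposition:
Bags: B1 = {8, 9, 11, 12}  B2 = {1, 8, 11, 12}  B3 = {1, 7, 8, 11}  B4 = {1, 5, 7, 11}  B5 = {1, 4, 5, 7}  B6 = {4, 5, 7, 10}  B7 = {2, 4, 5, 10}  B8 = {2, 3, 4, 10}  B9 = {2, 3, 6, 10}
Tree: B1–B2, B2–B3, B3–B4, B4–B5, B5–B6, B6–B7, B7–B8, B8–B9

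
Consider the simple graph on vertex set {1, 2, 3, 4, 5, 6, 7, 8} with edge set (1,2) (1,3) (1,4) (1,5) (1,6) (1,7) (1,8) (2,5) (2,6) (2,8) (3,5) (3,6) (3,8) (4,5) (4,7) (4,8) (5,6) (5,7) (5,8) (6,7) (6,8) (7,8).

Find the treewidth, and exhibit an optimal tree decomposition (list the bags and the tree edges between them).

Treewidth 4.
Bags: B1 = {1, 4, 5, 7, 8}  B2 = {1, 5, 6, 7, 8}  B3 = {1, 2, 5, 6, 8}  B4 = {1, 3, 5, 6, 8}
Tree: B1–B2, B2–B3, B3–B4

Each bag holds 5 vertices, so the decomposition has width 4, which upper-bounds the treewidth. On the other hand G contains the 5-clique {1, 4, 5, 7, 8}. A clique must lie in a single bag of any decomposition, so no decomposition can have width below 4. Hence tw(G) = 4 exactly.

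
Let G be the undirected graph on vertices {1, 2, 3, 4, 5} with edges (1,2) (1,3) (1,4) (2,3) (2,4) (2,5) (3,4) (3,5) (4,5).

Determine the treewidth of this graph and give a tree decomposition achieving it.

Every bag has size at most 4, so the width is 4 − 1 = 3 and tw(G) ≤ 3. Conversely, {1, 2, 3, 4} is a clique of size 4, and the vertices of any clique must share a bag in every tree decomposition; so some bag has ≥ 4 vertices and tw(G) ≥ 3. Combining the bounds, tw(G) = 3.

Treewidth 3.
One optimal decomposition is:
Bags: B1 = {2, 3, 4, 5}  B2 = {1, 2, 3, 4}
Tree: B1–B2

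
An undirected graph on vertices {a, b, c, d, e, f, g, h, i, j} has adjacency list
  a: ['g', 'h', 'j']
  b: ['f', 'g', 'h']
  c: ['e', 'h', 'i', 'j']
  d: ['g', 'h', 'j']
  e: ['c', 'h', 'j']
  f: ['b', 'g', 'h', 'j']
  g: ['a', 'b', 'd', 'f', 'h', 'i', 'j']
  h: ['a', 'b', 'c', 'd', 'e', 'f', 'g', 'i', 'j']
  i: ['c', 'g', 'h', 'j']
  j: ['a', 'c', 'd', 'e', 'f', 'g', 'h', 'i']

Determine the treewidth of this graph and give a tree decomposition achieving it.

Treewidth 3.
One optimal decomposition is:
Bags: B1 = {g, h, i, j}  B2 = {c, h, i, j}  B3 = {d, g, h, j}  B4 = {f, g, h, j}  B5 = {a, g, h, j}  B6 = {b, f, g, h}  B7 = {c, e, h, j}
Tree: B1–B2, B1–B3, B1–B4, B1–B5, B4–B6, B2–B7

Every bag has size at most 4, so the width is 4 − 1 = 3 and tw(G) ≤ 3. On the other hand G contains the 4-clique {d, g, h, j}. A clique must lie in a single bag of any decomposition, so no decomposition can have width below 3. Combining the bounds, tw(G) = 3.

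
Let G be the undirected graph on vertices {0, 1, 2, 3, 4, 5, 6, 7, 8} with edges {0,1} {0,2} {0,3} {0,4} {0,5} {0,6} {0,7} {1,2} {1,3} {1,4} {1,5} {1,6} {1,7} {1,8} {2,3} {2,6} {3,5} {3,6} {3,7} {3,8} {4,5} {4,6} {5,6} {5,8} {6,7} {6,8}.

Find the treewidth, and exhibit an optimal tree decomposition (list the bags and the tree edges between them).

Each bag holds 5 vertices, so the decomposition has width 4, which upper-bounds the treewidth. On the other hand G contains the 5-clique {0, 1, 2, 3, 6}. A clique must lie in a single bag of any decomposition, so no decomposition can have width below 4. Hence tw(G) = 4 exactly.

Treewidth 4.
Bags: B1 = {0, 1, 2, 3, 6}  B2 = {0, 1, 3, 5, 6}  B3 = {0, 1, 4, 5, 6}  B4 = {0, 1, 3, 6, 7}  B5 = {1, 3, 5, 6, 8}
Tree: B1–B2, B2–B3, B2–B4, B2–B5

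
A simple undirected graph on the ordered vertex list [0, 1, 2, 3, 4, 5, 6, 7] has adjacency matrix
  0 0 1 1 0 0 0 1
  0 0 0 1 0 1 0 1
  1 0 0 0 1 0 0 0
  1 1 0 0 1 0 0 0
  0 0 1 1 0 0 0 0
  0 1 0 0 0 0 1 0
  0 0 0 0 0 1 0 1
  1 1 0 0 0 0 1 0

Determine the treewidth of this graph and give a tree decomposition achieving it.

Treewidth 2.
Bags: B1 = {0, 2, 4}  B2 = {0, 3, 4}  B3 = {0, 3, 7}  B4 = {1, 3, 7}  B5 = {1, 6, 7}  B6 = {1, 5, 6}
Tree: B1–B2, B2–B3, B3–B4, B4–B5, B5–B6

Each bag holds 3 vertices, so the decomposition has width 2, which upper-bounds the treewidth. For the lower bound, G contains the cycle 2–4–3–0–2, so G is not a forest; only forests have treewidth ≤ 1, hence tw(G) ≥ 2. The upper and lower bounds meet at 2, so that is the treewidth.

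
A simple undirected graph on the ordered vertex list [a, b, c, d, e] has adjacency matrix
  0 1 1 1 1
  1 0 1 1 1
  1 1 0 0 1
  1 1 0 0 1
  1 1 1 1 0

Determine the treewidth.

A width-3 tree decomposition is:
Bags: B1 = {a, b, d, e}  B2 = {a, b, c, e}
Tree: B1–B2
Every bag has size at most 4, so the width is 4 − 1 = 3 and tw(G) ≤ 3. For the lower bound, the 4 vertices {a, b, d, e} are pairwise adjacent, and any tree decomposition puts a clique entirely inside one bag — forcing width ≥ 3. Hence tw(G) = 3 exactly.

3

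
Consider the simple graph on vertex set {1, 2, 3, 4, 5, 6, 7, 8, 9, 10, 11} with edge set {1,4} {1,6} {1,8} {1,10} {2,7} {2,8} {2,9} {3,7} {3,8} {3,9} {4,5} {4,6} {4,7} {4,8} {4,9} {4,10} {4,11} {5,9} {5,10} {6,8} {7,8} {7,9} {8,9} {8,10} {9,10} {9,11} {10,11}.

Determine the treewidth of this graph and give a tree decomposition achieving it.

Every bag has size at most 4, so the width is 4 − 1 = 3 and tw(G) ≤ 3. For the lower bound, the 4 vertices {2, 7, 8, 9} are pairwise adjacent, and any tree decomposition puts a clique entirely inside one bag — forcing width ≥ 3. Therefore the treewidth is 3.

Treewidth 3.
One optimal decomposition is:
Bags: B1 = {4, 7, 8, 9}  B2 = {2, 7, 8, 9}  B3 = {3, 7, 8, 9}  B4 = {4, 8, 9, 10}  B5 = {4, 9, 10, 11}  B6 = {4, 5, 9, 10}  B7 = {1, 4, 8, 10}  B8 = {1, 4, 6, 8}
Tree: B1–B2, B2–B3, B1–B4, B4–B5, B5–B6, B4–B7, B7–B8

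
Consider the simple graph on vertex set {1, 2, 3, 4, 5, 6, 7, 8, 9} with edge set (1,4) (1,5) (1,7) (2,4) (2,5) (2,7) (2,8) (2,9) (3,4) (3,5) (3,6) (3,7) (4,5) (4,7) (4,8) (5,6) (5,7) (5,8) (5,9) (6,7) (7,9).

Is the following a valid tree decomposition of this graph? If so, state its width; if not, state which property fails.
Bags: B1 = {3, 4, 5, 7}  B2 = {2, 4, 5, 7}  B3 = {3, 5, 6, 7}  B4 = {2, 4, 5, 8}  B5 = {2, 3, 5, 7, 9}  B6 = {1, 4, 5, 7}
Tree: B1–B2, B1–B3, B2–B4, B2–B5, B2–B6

No — bags containing vertex 3 are not connected in the tree.

A tree decomposition must satisfy three properties: every vertex lies in some bag; for every edge, both endpoints lie together in some bag; and for every vertex, the bags containing it form a connected subtree. Here bags containing vertex 3 are not connected in the tree, so the decomposition is invalid.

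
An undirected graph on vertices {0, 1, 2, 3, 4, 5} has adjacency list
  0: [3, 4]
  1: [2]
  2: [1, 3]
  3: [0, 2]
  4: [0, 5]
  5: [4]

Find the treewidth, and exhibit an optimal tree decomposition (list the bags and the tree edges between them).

Every bag has size at most 2, so the width is 2 − 1 = 1 and tw(G) ≤ 1. G has an edge, so its treewidth is at least 1. Hence tw(G) = 1 exactly.

Treewidth 1.
One such decomposition:
Bags: B1 = {4, 5}  B2 = {0, 4}  B3 = {0, 3}  B4 = {2, 3}  B5 = {1, 2}
Tree: B1–B2, B2–B3, B3–B4, B4–B5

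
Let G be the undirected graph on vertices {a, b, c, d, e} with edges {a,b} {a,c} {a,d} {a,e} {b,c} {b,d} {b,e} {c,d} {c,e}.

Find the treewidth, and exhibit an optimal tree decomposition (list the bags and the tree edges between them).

Each bag holds 4 vertices, so the decomposition has width 3, which upper-bounds the treewidth. On the other hand G contains the 4-clique {a, b, c, d}. A clique must lie in a single bag of any decomposition, so no decomposition can have width below 3. The upper and lower bounds meet at 3, so that is the treewidth.

Treewidth 3.
One optimal decomposition is:
Bags: B1 = {a, b, c, d}  B2 = {a, b, c, e}
Tree: B1–B2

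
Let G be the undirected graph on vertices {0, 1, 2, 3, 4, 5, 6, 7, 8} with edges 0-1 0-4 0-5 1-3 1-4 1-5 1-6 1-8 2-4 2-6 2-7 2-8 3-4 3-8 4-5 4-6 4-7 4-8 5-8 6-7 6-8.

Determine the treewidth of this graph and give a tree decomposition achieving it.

Treewidth 3.
One such decomposition:
Bags: B1 = {1, 4, 5, 8}  B2 = {1, 4, 6, 8}  B3 = {0, 1, 4, 5}  B4 = {1, 3, 4, 8}  B5 = {2, 4, 6, 8}  B6 = {2, 4, 6, 7}
Tree: B1–B2, B1–B3, B1–B4, B2–B5, B5–B6

The largest bag has 4 vertices, giving width 3; this decomposition certifies tw(G) ≤ 3. Conversely, {0, 1, 4, 5} is a clique of size 4, and the vertices of any clique must share a bag in every tree decomposition; so some bag has ≥ 4 vertices and tw(G) ≥ 3. Combining the bounds, tw(G) = 3.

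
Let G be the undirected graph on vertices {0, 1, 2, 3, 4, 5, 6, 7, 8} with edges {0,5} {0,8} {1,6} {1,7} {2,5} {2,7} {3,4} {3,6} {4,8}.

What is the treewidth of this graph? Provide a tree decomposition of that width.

Every bag has size at most 3, so the width is 3 − 1 = 2 and tw(G) ≤ 2. For the lower bound, G contains the cycle 8–0–5–2–7–1–6–3–4–8, so G is not a forest; only forests have treewidth ≤ 1, hence tw(G) ≥ 2. The upper and lower bounds meet at 2, so that is the treewidth.

Treewidth 2.
Bags: B1 = {0, 5, 8}  B2 = {2, 5, 8}  B3 = {2, 7, 8}  B4 = {1, 7, 8}  B5 = {1, 6, 8}  B6 = {3, 6, 8}  B7 = {3, 4, 8}
Tree: B1–B2, B2–B3, B3–B4, B4–B5, B5–B6, B6–B7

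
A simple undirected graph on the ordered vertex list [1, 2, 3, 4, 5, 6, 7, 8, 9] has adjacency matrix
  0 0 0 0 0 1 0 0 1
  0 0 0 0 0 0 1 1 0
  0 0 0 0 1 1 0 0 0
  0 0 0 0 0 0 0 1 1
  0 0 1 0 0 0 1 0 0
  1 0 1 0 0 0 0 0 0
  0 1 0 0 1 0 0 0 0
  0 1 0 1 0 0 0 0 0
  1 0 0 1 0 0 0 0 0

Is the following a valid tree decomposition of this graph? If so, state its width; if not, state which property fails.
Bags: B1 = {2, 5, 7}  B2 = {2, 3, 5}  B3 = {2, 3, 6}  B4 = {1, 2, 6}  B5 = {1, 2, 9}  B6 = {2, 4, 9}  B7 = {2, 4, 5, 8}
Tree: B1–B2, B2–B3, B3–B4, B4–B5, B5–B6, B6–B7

No — bags containing vertex 5 are not connected in the tree.

A tree decomposition must satisfy three properties: every vertex lies in some bag; for every edge, both endpoints lie together in some bag; and for every vertex, the bags containing it form a connected subtree. Here bags containing vertex 5 are not connected in the tree, so the decomposition is invalid.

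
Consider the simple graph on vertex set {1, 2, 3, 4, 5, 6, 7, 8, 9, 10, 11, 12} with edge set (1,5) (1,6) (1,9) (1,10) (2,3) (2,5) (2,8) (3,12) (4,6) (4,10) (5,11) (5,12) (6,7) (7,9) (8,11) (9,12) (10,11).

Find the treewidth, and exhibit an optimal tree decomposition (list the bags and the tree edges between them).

Treewidth 3.
One optimal decomposition is:
Bags: B1 = {4, 6, 7, 10}  B2 = {1, 6, 7, 10}  B3 = {1, 7, 9, 10}  B4 = {1, 9, 10, 11}  B5 = {1, 5, 9, 11}  B6 = {5, 9, 11, 12}  B7 = {5, 8, 11, 12}  B8 = {2, 5, 8, 12}  B9 = {2, 3, 8, 12}
Tree: B1–B2, B2–B3, B3–B4, B4–B5, B5–B6, B6–B7, B7–B8, B8–B9

Each bag holds 4 vertices, so the decomposition has width 3, which upper-bounds the treewidth. For the lower bound: the 4 vertex sets {4,6,7}, {10}, {1}, {5,9,11,12} are disjoint, each induces a connected subgraph, and every pair is joined by at least one edge of G. Contracting each set to a single vertex therefore yields K_{4} as a minor, and since treewidth is minor-monotone, tw(G) ≥ tw(K_{4}) = 3. The upper and lower bounds meet at 3, so that is the treewidth.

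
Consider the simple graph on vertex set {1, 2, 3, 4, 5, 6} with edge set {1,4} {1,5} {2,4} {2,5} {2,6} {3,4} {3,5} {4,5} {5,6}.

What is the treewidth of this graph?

2

A width-2 tree decomposition is:
Bags: B1 = {2, 4, 5}  B2 = {2, 5, 6}  B3 = {3, 4, 5}  B4 = {1, 4, 5}
Tree: B1–B2, B1–B3, B1–B4
The largest bag has 3 vertices, giving width 2; this decomposition certifies tw(G) ≤ 2. On the other hand G contains the 3-clique {1, 4, 5}. A clique must lie in a single bag of any decomposition, so no decomposition can have width below 2. The upper and lower bounds meet at 2, so that is the treewidth.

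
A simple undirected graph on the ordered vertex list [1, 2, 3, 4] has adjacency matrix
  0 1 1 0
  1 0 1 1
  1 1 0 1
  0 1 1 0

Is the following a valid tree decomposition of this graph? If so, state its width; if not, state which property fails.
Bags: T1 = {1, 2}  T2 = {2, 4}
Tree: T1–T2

A tree decomposition must satisfy three properties: every vertex lies in some bag; for every edge, both endpoints lie together in some bag; and for every vertex, the bags containing it form a connected subtree. Here vertex 3 appears in no bag, so the decomposition is invalid.

No — vertex 3 appears in no bag.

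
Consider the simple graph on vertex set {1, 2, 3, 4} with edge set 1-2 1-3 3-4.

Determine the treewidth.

1

A width-1 tree decomposition is:
Bags: B1 = {3, 4}  B2 = {1, 3}  B3 = {1, 2}
Tree: B1–B2, B2–B3
Each bag holds 2 vertices, so the decomposition has width 1, which upper-bounds the treewidth. G has an edge, so its treewidth is at least 1. The upper and lower bounds meet at 1, so that is the treewidth.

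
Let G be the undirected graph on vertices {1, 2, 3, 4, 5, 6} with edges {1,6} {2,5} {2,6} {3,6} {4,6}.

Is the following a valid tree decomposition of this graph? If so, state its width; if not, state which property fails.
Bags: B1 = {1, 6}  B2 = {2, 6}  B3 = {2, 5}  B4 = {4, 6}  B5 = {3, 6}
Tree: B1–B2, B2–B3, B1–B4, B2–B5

Yes; width 1.

Checking the three conditions: (i) the bags cover all of {1, 2, 3, 4, 5, 6}; (ii) for each edge, some bag contains both endpoints; (iii) the bags containing any fixed vertex form a subtree. All hold, so the decomposition is valid with width 2 − 1 = 1.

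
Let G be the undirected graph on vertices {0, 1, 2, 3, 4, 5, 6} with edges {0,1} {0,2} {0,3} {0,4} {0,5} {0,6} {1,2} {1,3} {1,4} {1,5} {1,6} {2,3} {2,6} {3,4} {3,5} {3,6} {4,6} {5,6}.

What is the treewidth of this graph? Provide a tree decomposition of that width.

Treewidth 4.
Bags: B1 = {0, 1, 3, 4, 6}  B2 = {0, 1, 2, 3, 6}  B3 = {0, 1, 3, 5, 6}
Tree: B1–B2, B2–B3

Each bag holds 5 vertices, so the decomposition has width 4, which upper-bounds the treewidth. For the lower bound, the 5 vertices {0, 1, 2, 3, 6} are pairwise adjacent, and any tree decomposition puts a clique entirely inside one bag — forcing width ≥ 4. Combining the bounds, tw(G) = 4.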